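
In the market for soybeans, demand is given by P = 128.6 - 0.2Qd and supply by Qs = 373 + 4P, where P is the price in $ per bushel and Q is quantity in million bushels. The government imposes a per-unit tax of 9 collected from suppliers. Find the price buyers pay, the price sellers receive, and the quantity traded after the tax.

Rewriting in direct form: Qd = 643 - 5P.
With a tax of 9 on suppliers, they supply based on the net price P_s = P_b - 9, so Qs = 337 + 4P_b.
Equate demand and the shifted supply: 643 - 5P_b = 337 + 4P_b, giving 9P_b = 306, so P_b = 34.
So P_s = 25 and the quantity traded is Q = 643 - 5(34) = 473.

P_b = 34, P_s = 25, Q = 473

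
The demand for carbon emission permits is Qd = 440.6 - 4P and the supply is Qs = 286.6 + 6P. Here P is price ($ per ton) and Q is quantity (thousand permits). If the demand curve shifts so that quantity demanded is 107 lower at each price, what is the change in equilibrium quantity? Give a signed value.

The market clears where 440.6 - 4P = 286.6 + 6P. Rearranging, 10P = 154, hence P* = 15.4.
Substitute back: Q* = 440.6 - 4(15.4) = 379.
After the shift, demand is Qd = 333.6 - 4P.
Re-solving, 10P = 47 gives P = 4.7 and Q = 314.8.
ΔQ = 314.8 - 379 = -64.2.

ΔQ = -64.2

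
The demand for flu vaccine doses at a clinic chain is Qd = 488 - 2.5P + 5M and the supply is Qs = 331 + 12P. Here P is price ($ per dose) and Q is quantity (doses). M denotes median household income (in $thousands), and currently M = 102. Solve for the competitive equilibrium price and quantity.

With M = 102, demand is Qd = 998 - 2.5P.
At equilibrium Qd = Qs, so 998 - 2.5P = 331 + 12P; collecting terms, 667 = 14.5P and P* = 46.
Plugging P* into demand: Q* = 998 - 2.5(46) = 883.

P* = 46, Q* = 883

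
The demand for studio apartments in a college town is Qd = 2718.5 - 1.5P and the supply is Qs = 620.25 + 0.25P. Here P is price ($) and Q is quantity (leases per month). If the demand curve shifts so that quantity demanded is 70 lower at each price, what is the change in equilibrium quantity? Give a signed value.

ΔQ = -10

Set Qd = Qs: 2718.5 - 1.5P = 620.25 + 0.25P, so 2098.25 = 1.75P and P* = 1199.
Substitute back: Q* = 2718.5 - 1.5(1199) = 920.
After the shift, demand is Qd = 2648.5 - 1.5P.
The new intersection has 2028.25 = 1.75P, i.e. P = 1159, Q = 910.
ΔQ = 910 - 920 = -10.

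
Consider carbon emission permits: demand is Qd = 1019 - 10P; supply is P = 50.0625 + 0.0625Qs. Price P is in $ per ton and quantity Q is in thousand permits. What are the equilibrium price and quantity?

P* = 70, Q* = 319

In direct form, Qs = -801 + 16P.
The market clears where 1019 - 10P = -801 + 16P. Rearranging, 26P = 1820, hence P* = 70.
Substitute back: Q* = 1019 - 10(70) = 319.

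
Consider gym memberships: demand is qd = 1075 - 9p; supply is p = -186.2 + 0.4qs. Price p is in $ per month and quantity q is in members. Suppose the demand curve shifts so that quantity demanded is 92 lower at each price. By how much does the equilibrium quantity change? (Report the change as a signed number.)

Solving each curve for q: qs = 465.5 + 2.5p.
At equilibrium qd = qs, so 1075 - 9p = 465.5 + 2.5p; collecting terms, 609.5 = 11.5p and p* = 53.
Plugging p* into demand: q* = 1075 - 9(53) = 598.
After the shift, demand is qd = 983 - 9p.
Re-solving, 11.5p = 517.5 gives p = 45 and q = 578.
Δq = 578 - 598 = -20.

Δq = -20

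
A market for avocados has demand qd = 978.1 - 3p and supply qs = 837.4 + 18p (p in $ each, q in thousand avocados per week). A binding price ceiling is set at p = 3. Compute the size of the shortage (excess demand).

Evaluating both curves at the ceiling price 3 gives qd = 969.1, qs = 891.4.
Shortage = qd - qs = 969.1 - 891.4 = 77.7.

Shortage = 77.7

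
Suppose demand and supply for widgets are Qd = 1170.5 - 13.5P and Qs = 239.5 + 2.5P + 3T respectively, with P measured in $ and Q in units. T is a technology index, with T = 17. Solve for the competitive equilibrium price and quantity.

P* = 55, Q* = 428

With T = 17, supply is Qs = 290.5 + 2.5P.
The market clears where 1170.5 - 13.5P = 290.5 + 2.5P. Rearranging, 16P = 880, hence P* = 55.
Plugging P* into demand: Q* = 1170.5 - 13.5(55) = 428.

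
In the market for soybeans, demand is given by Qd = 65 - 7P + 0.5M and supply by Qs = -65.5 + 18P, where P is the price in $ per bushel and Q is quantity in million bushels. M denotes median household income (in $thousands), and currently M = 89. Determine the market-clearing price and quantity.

With M = 89, demand is Qd = 109.5 - 7P.
Set Qd = Qs: 109.5 - 7P = -65.5 + 18P, so 175 = 25P and P* = 7.
Then Q* = 109.5 - 7(7) = 60.5.

P* = 7, Q* = 60.5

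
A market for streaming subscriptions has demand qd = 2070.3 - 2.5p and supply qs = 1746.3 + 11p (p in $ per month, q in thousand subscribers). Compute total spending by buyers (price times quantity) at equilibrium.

Equating demand and supply, 2070.3 - 2.5p = 1746.3 + 11p gives 13.5p = 324, so p* = 24.
Plugging p* into demand: q* = 2070.3 - 2.5(24) = 2010.3.
Total spending by buyers = p* × q* = 24 × 2010.3 = 48247.2.

Total spending by buyers = 48247.2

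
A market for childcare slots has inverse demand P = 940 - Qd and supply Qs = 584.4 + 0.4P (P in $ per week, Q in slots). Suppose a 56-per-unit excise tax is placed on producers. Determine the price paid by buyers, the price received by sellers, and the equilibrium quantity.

Rewriting in direct form: Qd = 940 - P.
Producers keep P_s = P_b - 56 per unit, so supply in terms of the buyer price is Qs = 562 + 0.4P_b.
Market clearing requires 940 - P_b = 562 + 0.4P_b; hence 378 = 1.4P_b and P_b = 270.
Then P_s = 270 - 56 = 214 and Q = 940 - 270 = 670.

P_b = 270, P_s = 214, Q = 670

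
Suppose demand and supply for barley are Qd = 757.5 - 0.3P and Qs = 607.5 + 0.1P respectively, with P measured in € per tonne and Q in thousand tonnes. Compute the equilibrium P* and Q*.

At equilibrium Qd = Qs, so 757.5 - 0.3P = 607.5 + 0.1P; collecting terms, 150 = 0.4P and P* = 375.
Plugging P* into demand: Q* = 757.5 - 0.3(375) = 645.

P* = 375, Q* = 645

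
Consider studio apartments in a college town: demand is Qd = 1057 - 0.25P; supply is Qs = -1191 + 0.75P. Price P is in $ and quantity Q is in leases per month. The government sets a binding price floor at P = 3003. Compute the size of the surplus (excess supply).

At P = 3003: Qd = 306.25 and Qs = 1061.25.
Surplus = Qs - Qd = 1061.25 - 306.25 = 755.

Surplus = 755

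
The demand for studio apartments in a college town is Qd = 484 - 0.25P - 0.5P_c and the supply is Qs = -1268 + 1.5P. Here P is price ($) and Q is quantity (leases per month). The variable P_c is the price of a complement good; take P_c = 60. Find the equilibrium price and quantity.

P* = 984, Q* = 208

With P_c = 60, demand is Qd = 454 - 0.25P.
Equating demand and supply, 454 - 0.25P = -1268 + 1.5P gives 1.75P = 1722, so P* = 984.
From the demand curve, Q* = 454 - 0.25(984) = 208.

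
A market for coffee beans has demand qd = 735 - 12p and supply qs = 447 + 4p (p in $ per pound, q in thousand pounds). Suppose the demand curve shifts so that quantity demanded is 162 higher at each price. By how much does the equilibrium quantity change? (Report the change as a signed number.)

Δq = 40.5

Equating demand and supply, 735 - 12p = 447 + 4p gives 16p = 288, so p* = 18.
From the demand curve, q* = 735 - 12(18) = 519.
After the shift, demand is qd = 897 - 12p.
Re-solving, 16p = 450 gives p = 28.125 and q = 559.5.
Δq = 559.5 - 519 = 40.5.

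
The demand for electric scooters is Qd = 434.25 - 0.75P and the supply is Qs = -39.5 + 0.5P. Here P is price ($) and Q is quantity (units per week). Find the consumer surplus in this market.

At equilibrium Qd = Qs, so 434.25 - 0.75P = -39.5 + 0.5P; collecting terms, 473.75 = 1.25P and P* = 379.
From the demand curve, Q* = 434.25 - 0.75(379) = 150.
Demand choke price (Qd = 0): P = 434.25/0.75 = 579. Consumer surplus = ½ × (579 - 379) × 150 = 15000.

Consumer surplus = 15000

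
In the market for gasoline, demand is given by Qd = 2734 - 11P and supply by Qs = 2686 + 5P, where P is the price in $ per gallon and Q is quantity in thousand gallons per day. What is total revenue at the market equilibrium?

Total revenue = 8103

The market clears where 2734 - 11P = 2686 + 5P. Rearranging, 16P = 48, hence P* = 3.
Then Q* = 2734 - 11(3) = 2701.
Total revenue = P* × Q* = 3 × 2701 = 8103.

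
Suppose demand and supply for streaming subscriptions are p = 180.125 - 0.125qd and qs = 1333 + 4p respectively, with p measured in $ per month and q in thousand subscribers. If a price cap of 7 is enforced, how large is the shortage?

Inverting to quantity form: qd = 1441 - 8p.
Evaluating both curves at the ceiling price 7 gives qd = 1385, qs = 1361.
Shortage = qd - qs = 1385 - 1361 = 24.

Shortage = 24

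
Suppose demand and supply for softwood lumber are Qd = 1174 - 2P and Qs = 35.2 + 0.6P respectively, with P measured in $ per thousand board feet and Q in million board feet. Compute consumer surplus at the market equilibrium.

At equilibrium Qd = Qs, so 1174 - 2P = 35.2 + 0.6P; collecting terms, 1138.8 = 2.6P and P* = 438.
Then Q* = 1174 - 2(438) = 298.
Demand choke price (Qd = 0): P = 1174/2 = 587. Consumer surplus = ½ × (587 - 438) × 298 = 22201.

Consumer surplus = 22201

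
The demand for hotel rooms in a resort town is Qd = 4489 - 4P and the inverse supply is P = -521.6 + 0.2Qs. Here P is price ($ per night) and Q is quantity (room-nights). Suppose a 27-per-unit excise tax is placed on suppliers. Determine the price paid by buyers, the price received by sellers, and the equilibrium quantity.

In direct form, Qs = 2608 + 5P.
Suppliers keep P_s = P_b - 27 per unit, so supply in terms of the buyer price is Qs = 2473 + 5P_b.
Set Qd = Qs: 4489 - 4P_b = 2473 + 5P_b, so 2016 = 9P_b and P_b = 224.
So P_s = 197 and the quantity traded is Q = 4489 - 4(224) = 3593.

P_b = 224, P_s = 197, Q = 3593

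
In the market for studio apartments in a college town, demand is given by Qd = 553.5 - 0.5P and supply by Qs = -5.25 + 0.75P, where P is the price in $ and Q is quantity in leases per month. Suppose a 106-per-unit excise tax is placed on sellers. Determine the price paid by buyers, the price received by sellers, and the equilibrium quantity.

P_b = 510.6, P_s = 404.6, Q = 298.2

With a tax of 106 on sellers, they supply based on the net price P_s = P_b - 106, so Qs = -84.75 + 0.75P_b.
Set Qd = Qs: 553.5 - 0.5P_b = -84.75 + 0.75P_b, so 638.25 = 1.25P_b and P_b = 510.6.
So P_s = 404.6 and the quantity traded is Q = 553.5 - 0.5(510.6) = 298.2.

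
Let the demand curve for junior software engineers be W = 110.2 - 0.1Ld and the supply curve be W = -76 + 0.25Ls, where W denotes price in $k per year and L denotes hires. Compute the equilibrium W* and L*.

W* = 57, L* = 532

Rewriting in direct form: Ld = 1102 - 10W and Ls = 304 + 4W.
Set Ld = Ls: 1102 - 10W = 304 + 4W, so 798 = 14W and W* = 57.
Plugging W* into demand: L* = 1102 - 10(57) = 532.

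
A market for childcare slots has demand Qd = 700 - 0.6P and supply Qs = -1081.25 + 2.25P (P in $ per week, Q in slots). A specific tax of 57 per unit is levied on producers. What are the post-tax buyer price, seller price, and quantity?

P_b = 670, P_s = 613, Q = 298

Producers keep P_s = P_b - 57 per unit, so supply in terms of the buyer price is Qs = -1209.5 + 2.25P_b.
Set Qd = Qs: 700 - 0.6P_b = -1209.5 + 2.25P_b, so 1909.5 = 2.85P_b and P_b = 670.
Then P_s = 670 - 57 = 613 and Q = 700 - 0.6(670) = 298.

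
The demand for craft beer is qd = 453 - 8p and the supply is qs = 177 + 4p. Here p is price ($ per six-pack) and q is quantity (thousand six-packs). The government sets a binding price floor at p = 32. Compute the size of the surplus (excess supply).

Surplus = 108

With p fixed at 32, quantity demanded is 197 and quantity supplied is 305.
Surplus = qs - qd = 305 - 197 = 108.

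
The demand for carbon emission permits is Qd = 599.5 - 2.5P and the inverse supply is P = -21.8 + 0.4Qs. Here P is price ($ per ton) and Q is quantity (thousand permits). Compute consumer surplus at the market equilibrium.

Inverting to quantity form: Qs = 54.5 + 2.5P.
At equilibrium Qd = Qs, so 599.5 - 2.5P = 54.5 + 2.5P; collecting terms, 545 = 5P and P* = 109.
From the demand curve, Q* = 599.5 - 2.5(109) = 327.
Demand choke price (Qd = 0): P = 599.5/2.5 = 239.8. Consumer surplus = ½ × (239.8 - 109) × 327 = 21385.8.

Consumer surplus = 21385.8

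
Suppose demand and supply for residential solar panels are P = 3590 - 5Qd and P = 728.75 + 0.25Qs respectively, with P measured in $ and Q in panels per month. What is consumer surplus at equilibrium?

In direct form, Qd = 718 - 0.2P and Qs = -2915 + 4P.
Set Qd = Qs: 718 - 0.2P = -2915 + 4P, so 3633 = 4.2P and P* = 865.
From the demand curve, Q* = 718 - 0.2(865) = 545.
Demand choke price (Qd = 0): P = 718/0.2 = 3590. Consumer surplus = ½ × (3590 - 865) × 545 = 742562.5.

Consumer surplus = 742562.5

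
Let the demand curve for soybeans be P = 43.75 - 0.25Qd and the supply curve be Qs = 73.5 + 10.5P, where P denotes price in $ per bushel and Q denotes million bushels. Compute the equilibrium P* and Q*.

P* = 7, Q* = 147

Inverting to quantity form: Qd = 175 - 4P.
Equating demand and supply, 175 - 4P = 73.5 + 10.5P gives 14.5P = 101.5, so P* = 7.
Substitute back: Q* = 175 - 4(7) = 147.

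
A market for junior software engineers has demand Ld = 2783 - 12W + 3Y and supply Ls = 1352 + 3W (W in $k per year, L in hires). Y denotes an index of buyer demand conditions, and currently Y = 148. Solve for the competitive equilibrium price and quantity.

With Y = 148, demand is Ld = 3227 - 12W.
Set Ld = Ls: 3227 - 12W = 1352 + 3W, so 1875 = 15W and W* = 125.
Substitute back: L* = 3227 - 12(125) = 1727.

W* = 125, L* = 1727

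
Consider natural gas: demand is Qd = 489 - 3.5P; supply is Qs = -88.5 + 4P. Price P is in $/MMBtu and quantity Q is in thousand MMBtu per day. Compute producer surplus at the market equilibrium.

Producer surplus = 6022.53125

At equilibrium Qd = Qs, so 489 - 3.5P = -88.5 + 4P; collecting terms, 577.5 = 7.5P and P* = 77.
Substitute back: Q* = 489 - 3.5(77) = 219.5.
Supply choke price (Qs = 0): P = 22.125. Producer surplus = ½ × (77 - 22.125) × 219.5 = 6022.53125.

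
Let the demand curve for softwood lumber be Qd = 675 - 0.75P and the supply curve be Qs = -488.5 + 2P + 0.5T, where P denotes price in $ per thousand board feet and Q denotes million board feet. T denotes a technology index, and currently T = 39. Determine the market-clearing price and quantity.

P* = 416, Q* = 363

With T = 39, supply is Qs = -469 + 2P.
At equilibrium Qd = Qs, so 675 - 0.75P = -469 + 2P; collecting terms, 1144 = 2.75P and P* = 416.
From the demand curve, Q* = 675 - 0.75(416) = 363.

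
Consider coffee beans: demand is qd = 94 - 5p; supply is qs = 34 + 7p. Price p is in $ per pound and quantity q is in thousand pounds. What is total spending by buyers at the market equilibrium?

Total spending by buyers = 345

Equating demand and supply, 94 - 5p = 34 + 7p gives 12p = 60, so p* = 5.
From the demand curve, q* = 94 - 5(5) = 69.
Total spending by buyers = p* × q* = 5 × 69 = 345.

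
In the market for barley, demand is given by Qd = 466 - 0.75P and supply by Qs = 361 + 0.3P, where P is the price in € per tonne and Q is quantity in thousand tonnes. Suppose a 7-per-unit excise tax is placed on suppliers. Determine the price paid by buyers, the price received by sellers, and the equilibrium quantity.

P_b = 102, P_s = 95, Q = 389.5

The tax drives a wedge P_b - P_s = 7. Substituting P_s = P_b - 7 into supply: Qs = 358.9 + 0.3P_b.
Market clearing requires 466 - 0.75P_b = 358.9 + 0.3P_b; hence 107.1 = 1.05P_b and P_b = 102.
Then P_s = 102 - 7 = 95 and Q = 466 - 0.75(102) = 389.5.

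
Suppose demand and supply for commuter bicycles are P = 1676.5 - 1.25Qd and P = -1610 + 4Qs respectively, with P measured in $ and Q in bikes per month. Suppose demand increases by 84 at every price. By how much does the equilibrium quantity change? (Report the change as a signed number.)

Rewriting in direct form: Qd = 1341.2 - 0.8P and Qs = 402.5 + 0.25P.
Set Qd = Qs: 1341.2 - 0.8P = 402.5 + 0.25P, so 938.7 = 1.05P and P* = 894.
From the demand curve, Q* = 1341.2 - 0.8(894) = 626.
After the shift, demand is Qd = 1425.2 - 0.8P.
Re-solving, 1.05P = 1022.7 gives P = 974 and Q = 646.
ΔQ = 646 - 626 = 20.

ΔQ = 20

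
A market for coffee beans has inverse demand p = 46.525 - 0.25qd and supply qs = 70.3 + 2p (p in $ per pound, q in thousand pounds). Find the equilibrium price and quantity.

In direct form, qd = 186.1 - 4p.
Equating demand and supply, 186.1 - 4p = 70.3 + 2p gives 6p = 115.8, so p* = 19.3.
Plugging p* into demand: q* = 186.1 - 4(19.3) = 108.9.

p* = 19.3, q* = 108.9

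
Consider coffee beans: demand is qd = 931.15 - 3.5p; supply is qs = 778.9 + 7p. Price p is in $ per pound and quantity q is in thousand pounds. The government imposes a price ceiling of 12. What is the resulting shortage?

Shortage = 26.25

At p = 12: qd = 889.15 and qs = 862.9.
Shortage = qd - qs = 889.15 - 862.9 = 26.25.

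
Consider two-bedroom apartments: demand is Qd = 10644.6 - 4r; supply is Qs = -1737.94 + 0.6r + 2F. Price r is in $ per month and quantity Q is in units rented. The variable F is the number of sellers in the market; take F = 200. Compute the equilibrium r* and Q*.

r* = 2604.9, Q* = 225

With F = 200, supply is Qs = -1337.94 + 0.6r.
The market clears where 10644.6 - 4r = -1337.94 + 0.6r. Rearranging, 4.6r = 11982.54, hence r* = 2604.9.
From the demand curve, Q* = 10644.6 - 4(2604.9) = 225.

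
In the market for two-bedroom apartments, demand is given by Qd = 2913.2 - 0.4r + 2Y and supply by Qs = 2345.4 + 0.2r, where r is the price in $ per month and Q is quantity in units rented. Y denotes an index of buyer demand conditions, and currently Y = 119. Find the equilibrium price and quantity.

r* = 1343, Q* = 2614

With Y = 119, demand is Qd = 3151.2 - 0.4r.
Set Qd = Qs: 3151.2 - 0.4r = 2345.4 + 0.2r, so 805.8 = 0.6r and r* = 1343.
Substitute back: Q* = 3151.2 - 0.4(1343) = 2614.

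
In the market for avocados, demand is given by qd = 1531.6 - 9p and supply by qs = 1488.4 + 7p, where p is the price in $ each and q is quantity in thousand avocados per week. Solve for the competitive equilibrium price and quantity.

Set qd = qs: 1531.6 - 9p = 1488.4 + 7p, so 43.2 = 16p and p* = 2.7.
From the demand curve, q* = 1531.6 - 9(2.7) = 1507.3.

p* = 2.7, q* = 1507.3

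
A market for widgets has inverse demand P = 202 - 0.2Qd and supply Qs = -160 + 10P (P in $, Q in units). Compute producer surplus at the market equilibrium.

Inverting to quantity form: Qd = 1010 - 5P.
Equating demand and supply, 1010 - 5P = -160 + 10P gives 15P = 1170, so P* = 78.
Plugging P* into demand: Q* = 1010 - 5(78) = 620.
Supply choke price (Qs = 0): P = 16. Producer surplus = ½ × (78 - 16) × 620 = 19220.

Producer surplus = 19220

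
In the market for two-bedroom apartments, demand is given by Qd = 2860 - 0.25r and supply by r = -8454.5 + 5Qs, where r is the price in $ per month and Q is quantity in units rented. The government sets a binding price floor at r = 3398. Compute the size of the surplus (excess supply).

In direct form, Qs = 1690.9 + 0.2r.
With r fixed at 3398, quantity demanded is 2010.5 and quantity supplied is 2370.5.
Surplus = Qs - Qd = 2370.5 - 2010.5 = 360.

Surplus = 360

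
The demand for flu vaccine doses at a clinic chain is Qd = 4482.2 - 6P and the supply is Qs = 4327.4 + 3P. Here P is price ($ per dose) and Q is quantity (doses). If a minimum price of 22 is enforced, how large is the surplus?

Surplus = 43.2

Evaluating both curves at the floor price 22 gives Qd = 4350.2, Qs = 4393.4.
Surplus = Qs - Qd = 4393.4 - 4350.2 = 43.2.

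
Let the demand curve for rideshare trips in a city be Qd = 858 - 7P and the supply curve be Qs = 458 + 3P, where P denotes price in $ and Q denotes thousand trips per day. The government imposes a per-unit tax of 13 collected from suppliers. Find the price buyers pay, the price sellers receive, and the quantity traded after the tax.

P_b = 43.9, P_s = 30.9, Q = 550.7

The tax drives a wedge P_b - P_s = 13. Substituting P_s = P_b - 13 into supply: Qs = 419 + 3P_b.
Set Qd = Qs: 858 - 7P_b = 419 + 3P_b, so 439 = 10P_b and P_b = 43.9.
So P_s = 30.9 and the quantity traded is Q = 858 - 7(43.9) = 550.7.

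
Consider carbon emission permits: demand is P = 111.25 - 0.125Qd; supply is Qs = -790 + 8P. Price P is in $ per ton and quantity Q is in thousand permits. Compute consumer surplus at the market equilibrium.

Solving each curve for Q: Qd = 890 - 8P.
The market clears where 890 - 8P = -790 + 8P. Rearranging, 16P = 1680, hence P* = 105.
Then Q* = 890 - 8(105) = 50.
Demand choke price (Qd = 0): P = 890/8 = 111.25. Consumer surplus = ½ × (111.25 - 105) × 50 = 156.25.

Consumer surplus = 156.25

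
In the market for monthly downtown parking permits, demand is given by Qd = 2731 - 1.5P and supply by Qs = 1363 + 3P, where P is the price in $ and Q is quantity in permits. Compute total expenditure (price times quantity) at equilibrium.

Equating demand and supply, 2731 - 1.5P = 1363 + 3P gives 4.5P = 1368, so P* = 304.
Then Q* = 2731 - 1.5(304) = 2275.
Total expenditure = P* × Q* = 304 × 2275 = 691600.

Total expenditure = 691600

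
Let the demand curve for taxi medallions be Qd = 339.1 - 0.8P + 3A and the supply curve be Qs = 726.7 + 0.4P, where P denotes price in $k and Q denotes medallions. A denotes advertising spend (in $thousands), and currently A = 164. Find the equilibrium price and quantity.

P* = 87, Q* = 761.5

With A = 164, demand is Qd = 831.1 - 0.8P.
The market clears where 831.1 - 0.8P = 726.7 + 0.4P. Rearranging, 1.2P = 104.4, hence P* = 87.
From the demand curve, Q* = 831.1 - 0.8(87) = 761.5.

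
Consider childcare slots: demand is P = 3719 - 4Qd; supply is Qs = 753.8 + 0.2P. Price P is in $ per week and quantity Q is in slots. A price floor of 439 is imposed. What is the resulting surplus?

Surplus = 21.6

Inverting to quantity form: Qd = 929.75 - 0.25P.
At P = 439: Qd = 820 and Qs = 841.6.
Surplus = Qs - Qd = 841.6 - 820 = 21.6.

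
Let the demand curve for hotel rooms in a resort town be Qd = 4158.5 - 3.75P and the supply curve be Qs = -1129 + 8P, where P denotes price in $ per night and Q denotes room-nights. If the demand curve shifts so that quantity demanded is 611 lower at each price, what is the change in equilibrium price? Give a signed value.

Set Qd = Qs: 4158.5 - 3.75P = -1129 + 8P, so 5287.5 = 11.75P and P* = 450.
Plugging P* into demand: Q* = 4158.5 - 3.75(450) = 2471.
After the shift, demand is Qd = 3547.5 - 3.75P.
Re-solving, 11.75P = 4676.5 gives P = 398 and Q = 2055.
ΔP = 398 - 450 = -52.

ΔP = -52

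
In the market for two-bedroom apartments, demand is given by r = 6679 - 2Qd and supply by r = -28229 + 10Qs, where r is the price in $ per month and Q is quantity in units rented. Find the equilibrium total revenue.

Total revenue = 2504649

In direct form, Qd = 3339.5 - 0.5r and Qs = 2822.9 + 0.1r.
The market clears where 3339.5 - 0.5r = 2822.9 + 0.1r. Rearranging, 0.6r = 516.6, hence r* = 861.
From the demand curve, Q* = 3339.5 - 0.5(861) = 2909.
Total revenue = r* × Q* = 861 × 2909 = 2504649.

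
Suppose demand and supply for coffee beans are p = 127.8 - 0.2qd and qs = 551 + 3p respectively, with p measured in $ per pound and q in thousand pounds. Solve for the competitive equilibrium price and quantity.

Inverting to quantity form: qd = 639 - 5p.
Set qd = qs: 639 - 5p = 551 + 3p, so 88 = 8p and p* = 11.
Plugging p* into demand: q* = 639 - 5(11) = 584.

p* = 11, q* = 584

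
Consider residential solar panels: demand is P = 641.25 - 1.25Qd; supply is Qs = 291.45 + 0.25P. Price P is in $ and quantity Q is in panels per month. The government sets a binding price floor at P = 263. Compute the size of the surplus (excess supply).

Surplus = 54.6

Inverting to quantity form: Qd = 513 - 0.8P.
At P = 263: Qd = 302.6 and Qs = 357.2.
Surplus = Qs - Qd = 357.2 - 302.6 = 54.6.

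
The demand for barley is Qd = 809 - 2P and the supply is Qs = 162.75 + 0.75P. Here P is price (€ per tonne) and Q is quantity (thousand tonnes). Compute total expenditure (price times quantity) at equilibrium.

Total expenditure = 79665

The market clears where 809 - 2P = 162.75 + 0.75P. Rearranging, 2.75P = 646.25, hence P* = 235.
Then Q* = 809 - 2(235) = 339.
Total expenditure = P* × Q* = 235 × 339 = 79665.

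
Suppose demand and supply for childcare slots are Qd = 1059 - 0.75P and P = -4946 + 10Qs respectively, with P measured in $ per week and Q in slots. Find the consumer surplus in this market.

In direct form, Qs = 494.6 + 0.1P.
Set Qd = Qs: 1059 - 0.75P = 494.6 + 0.1P, so 564.4 = 0.85P and P* = 664.
Plugging P* into demand: Q* = 1059 - 0.75(664) = 561.
Demand choke price (Qd = 0): P = 1059/0.75 = 1412. Consumer surplus = ½ × (1412 - 664) × 561 = 209814.

Consumer surplus = 209814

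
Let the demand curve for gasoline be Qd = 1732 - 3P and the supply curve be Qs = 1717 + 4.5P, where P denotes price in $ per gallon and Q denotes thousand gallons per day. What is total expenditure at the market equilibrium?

Total expenditure = 3452

Set Qd = Qs: 1732 - 3P = 1717 + 4.5P, so 15 = 7.5P and P* = 2.
Then Q* = 1732 - 3(2) = 1726.
Total expenditure = P* × Q* = 2 × 1726 = 3452.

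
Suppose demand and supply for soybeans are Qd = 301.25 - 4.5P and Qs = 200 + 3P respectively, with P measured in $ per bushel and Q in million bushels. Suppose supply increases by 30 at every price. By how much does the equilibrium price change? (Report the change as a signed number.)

The market clears where 301.25 - 4.5P = 200 + 3P. Rearranging, 7.5P = 101.25, hence P* = 13.5.
From the demand curve, Q* = 301.25 - 4.5(13.5) = 240.5.
After the shift, supply is Qs = 230 + 3P.
New equilibrium: 71.25 = 7.5P, so P = 9.5 and Q = 258.5.
ΔP = 9.5 - 13.5 = -4.

ΔP = -4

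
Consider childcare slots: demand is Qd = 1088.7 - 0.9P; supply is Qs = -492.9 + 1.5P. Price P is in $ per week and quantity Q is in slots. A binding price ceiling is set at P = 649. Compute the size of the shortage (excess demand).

Shortage = 24

Evaluating both curves at the ceiling price 649 gives Qd = 504.6, Qs = 480.6.
Shortage = Qd - Qs = 504.6 - 480.6 = 24.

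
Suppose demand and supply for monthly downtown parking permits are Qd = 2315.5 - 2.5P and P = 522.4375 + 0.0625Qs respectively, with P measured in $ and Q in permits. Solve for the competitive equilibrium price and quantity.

P* = 577, Q* = 873

Rewriting in direct form: Qs = -8359 + 16P.
The market clears where 2315.5 - 2.5P = -8359 + 16P. Rearranging, 18.5P = 10674.5, hence P* = 577.
From the demand curve, Q* = 2315.5 - 2.5(577) = 873.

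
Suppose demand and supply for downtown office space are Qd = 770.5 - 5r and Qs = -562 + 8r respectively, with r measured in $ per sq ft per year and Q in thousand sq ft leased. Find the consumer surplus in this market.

Set Qd = Qs: 770.5 - 5r = -562 + 8r, so 1332.5 = 13r and r* = 102.5.
From the demand curve, Q* = 770.5 - 5(102.5) = 258.
Demand choke price (Qd = 0): r = 770.5/5 = 154.1. Consumer surplus = ½ × (154.1 - 102.5) × 258 = 6656.4.

Consumer surplus = 6656.4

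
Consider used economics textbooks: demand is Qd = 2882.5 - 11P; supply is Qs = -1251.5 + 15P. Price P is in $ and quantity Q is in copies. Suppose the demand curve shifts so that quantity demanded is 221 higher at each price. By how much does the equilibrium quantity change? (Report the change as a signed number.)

Set Qd = Qs: 2882.5 - 11P = -1251.5 + 15P, so 4134 = 26P and P* = 159.
Then Q* = 2882.5 - 11(159) = 1133.5.
After the shift, demand is Qd = 3103.5 - 11P.
The new intersection has 4355 = 26P, i.e. P = 167.5, Q = 1261.
ΔQ = 1261 - 1133.5 = 127.5.

ΔQ = 127.5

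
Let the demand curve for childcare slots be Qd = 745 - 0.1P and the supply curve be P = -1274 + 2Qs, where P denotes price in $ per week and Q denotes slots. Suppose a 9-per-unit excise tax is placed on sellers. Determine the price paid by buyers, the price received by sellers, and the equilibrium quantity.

Solving each curve for Q: Qs = 637 + 0.5P.
Sellers keep P_s = P_b - 9 per unit, so supply in terms of the buyer price is Qs = 632.5 + 0.5P_b.
Equate demand and the shifted supply: 745 - 0.1P_b = 632.5 + 0.5P_b, giving 0.6P_b = 112.5, so P_b = 187.5.
So P_s = 178.5 and the quantity traded is Q = 745 - 0.1(187.5) = 726.25.

P_b = 187.5, P_s = 178.5, Q = 726.25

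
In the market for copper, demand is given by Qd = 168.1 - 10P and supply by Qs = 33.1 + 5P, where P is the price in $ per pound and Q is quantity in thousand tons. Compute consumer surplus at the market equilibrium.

Consumer surplus = 304.9805

At equilibrium Qd = Qs, so 168.1 - 10P = 33.1 + 5P; collecting terms, 135 = 15P and P* = 9.
Substitute back: Q* = 168.1 - 10(9) = 78.1.
Demand choke price (Qd = 0): P = 168.1/10 = 16.81. Consumer surplus = ½ × (16.81 - 9) × 78.1 = 304.9805.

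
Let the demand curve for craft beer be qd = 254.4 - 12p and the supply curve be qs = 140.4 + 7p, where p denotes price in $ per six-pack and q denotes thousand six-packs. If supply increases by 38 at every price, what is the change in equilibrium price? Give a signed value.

Δp = -2

The market clears where 254.4 - 12p = 140.4 + 7p. Rearranging, 19p = 114, hence p* = 6.
Then q* = 254.4 - 12(6) = 182.4.
After the shift, supply is qs = 178.4 + 7p.
Re-solving, 19p = 76 gives p = 4 and q = 206.4.
Δp = 4 - 6 = -2.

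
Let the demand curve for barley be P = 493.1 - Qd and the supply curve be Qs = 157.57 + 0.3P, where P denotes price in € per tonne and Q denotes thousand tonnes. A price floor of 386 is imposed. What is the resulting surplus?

Solving each curve for Q: Qd = 493.1 - P.
With P fixed at 386, quantity demanded is 107.1 and quantity supplied is 273.37.
Surplus = Qs - Qd = 273.37 - 107.1 = 166.27.

Surplus = 166.27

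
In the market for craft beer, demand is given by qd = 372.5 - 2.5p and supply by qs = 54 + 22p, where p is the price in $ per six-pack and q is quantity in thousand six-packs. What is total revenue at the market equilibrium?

Equating demand and supply, 372.5 - 2.5p = 54 + 22p gives 24.5p = 318.5, so p* = 13.
Then q* = 372.5 - 2.5(13) = 340.
Total revenue = p* × q* = 13 × 340 = 4420.

Total revenue = 4420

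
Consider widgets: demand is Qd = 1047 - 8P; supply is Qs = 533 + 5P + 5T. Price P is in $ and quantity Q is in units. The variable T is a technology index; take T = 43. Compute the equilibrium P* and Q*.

With T = 43, supply is Qs = 748 + 5P.
Equating demand and supply, 1047 - 8P = 748 + 5P gives 13P = 299, so P* = 23.
From the demand curve, Q* = 1047 - 8(23) = 863.

P* = 23, Q* = 863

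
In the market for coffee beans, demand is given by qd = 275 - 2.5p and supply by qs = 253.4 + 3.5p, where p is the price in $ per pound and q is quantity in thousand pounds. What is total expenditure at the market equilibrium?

The market clears where 275 - 2.5p = 253.4 + 3.5p. Rearranging, 6p = 21.6, hence p* = 3.6.
Plugging p* into demand: q* = 275 - 2.5(3.6) = 266.
Total expenditure = p* × q* = 3.6 × 266 = 957.6.

Total expenditure = 957.6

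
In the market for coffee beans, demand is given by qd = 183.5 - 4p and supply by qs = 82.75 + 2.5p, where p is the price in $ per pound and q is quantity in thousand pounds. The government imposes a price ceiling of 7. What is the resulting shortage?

Shortage = 55.25

At p = 7: qd = 155.5 and qs = 100.25.
Shortage = qd - qs = 155.5 - 100.25 = 55.25.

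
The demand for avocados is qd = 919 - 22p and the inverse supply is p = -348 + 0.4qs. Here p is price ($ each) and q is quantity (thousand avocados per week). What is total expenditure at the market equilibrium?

Total expenditure = 1750

Solving each curve for q: qs = 870 + 2.5p.
The market clears where 919 - 22p = 870 + 2.5p. Rearranging, 24.5p = 49, hence p* = 2.
Then q* = 919 - 22(2) = 875.
Total expenditure = p* × q* = 2 × 875 = 1750.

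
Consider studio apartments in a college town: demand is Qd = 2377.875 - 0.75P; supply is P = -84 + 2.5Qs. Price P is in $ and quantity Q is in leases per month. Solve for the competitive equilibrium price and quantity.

P* = 2038.5, Q* = 849

Rewriting in direct form: Qs = 33.6 + 0.4P.
The market clears where 2377.875 - 0.75P = 33.6 + 0.4P. Rearranging, 1.15P = 2344.275, hence P* = 2038.5.
From the demand curve, Q* = 2377.875 - 0.75(2038.5) = 849.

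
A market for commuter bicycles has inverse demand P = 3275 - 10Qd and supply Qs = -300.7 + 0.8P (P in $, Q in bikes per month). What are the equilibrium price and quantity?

Solving each curve for Q: Qd = 327.5 - 0.1P.
The market clears where 327.5 - 0.1P = -300.7 + 0.8P. Rearranging, 0.9P = 628.2, hence P* = 698.
Plugging P* into demand: Q* = 327.5 - 0.1(698) = 257.7.

P* = 698, Q* = 257.7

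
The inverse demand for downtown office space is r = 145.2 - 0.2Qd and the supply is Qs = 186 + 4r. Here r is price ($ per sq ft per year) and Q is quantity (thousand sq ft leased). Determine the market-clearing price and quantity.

In direct form, Qd = 726 - 5r.
The market clears where 726 - 5r = 186 + 4r. Rearranging, 9r = 540, hence r* = 60.
From the demand curve, Q* = 726 - 5(60) = 426.

r* = 60, Q* = 426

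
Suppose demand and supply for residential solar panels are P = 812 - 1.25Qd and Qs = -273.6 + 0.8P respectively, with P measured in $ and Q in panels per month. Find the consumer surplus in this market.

Consumer surplus = 22090

Solving each curve for Q: Qd = 649.6 - 0.8P.
Equating demand and supply, 649.6 - 0.8P = -273.6 + 0.8P gives 1.6P = 923.2, so P* = 577.
Plugging P* into demand: Q* = 649.6 - 0.8(577) = 188.
Demand choke price (Qd = 0): P = 649.6/0.8 = 812. Consumer surplus = ½ × (812 - 577) × 188 = 22090.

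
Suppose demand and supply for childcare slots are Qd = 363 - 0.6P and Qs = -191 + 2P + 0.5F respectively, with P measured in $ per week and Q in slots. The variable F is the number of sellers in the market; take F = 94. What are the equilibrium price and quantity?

With F = 94, supply is Qs = -144 + 2P.
The market clears where 363 - 0.6P = -144 + 2P. Rearranging, 2.6P = 507, hence P* = 195.
From the demand curve, Q* = 363 - 0.6(195) = 246.

P* = 195, Q* = 246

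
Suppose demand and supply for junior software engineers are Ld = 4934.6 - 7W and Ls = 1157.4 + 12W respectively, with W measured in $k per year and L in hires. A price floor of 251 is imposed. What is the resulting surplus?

Surplus = 991.8

Evaluating both curves at the floor price 251 gives Ld = 3177.6, Ls = 4169.4.
Surplus = Ls - Ld = 4169.4 - 3177.6 = 991.8.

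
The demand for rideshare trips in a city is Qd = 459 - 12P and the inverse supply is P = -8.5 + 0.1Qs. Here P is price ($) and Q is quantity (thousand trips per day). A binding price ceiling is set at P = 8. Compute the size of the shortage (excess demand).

Inverting to quantity form: Qs = 85 + 10P.
With P fixed at 8, quantity demanded is 363 and quantity supplied is 165.
Shortage = Qd - Qs = 363 - 165 = 198.

Shortage = 198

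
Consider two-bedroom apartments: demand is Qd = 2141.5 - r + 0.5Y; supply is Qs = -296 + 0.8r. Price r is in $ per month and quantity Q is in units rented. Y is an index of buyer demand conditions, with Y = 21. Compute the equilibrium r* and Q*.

r* = 1360, Q* = 792

With Y = 21, demand is Qd = 2152 - r.
Equating demand and supply, 2152 - r = -296 + 0.8r gives 1.8r = 2448, so r* = 1360.
Plugging r* into demand: Q* = 2152 - 1360 = 792.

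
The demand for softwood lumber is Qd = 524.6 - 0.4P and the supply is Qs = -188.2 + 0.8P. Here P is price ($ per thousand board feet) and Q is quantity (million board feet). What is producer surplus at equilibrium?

Producer surplus = 51480.625

At equilibrium Qd = Qs, so 524.6 - 0.4P = -188.2 + 0.8P; collecting terms, 712.8 = 1.2P and P* = 594.
Then Q* = 524.6 - 0.4(594) = 287.
Supply choke price (Qs = 0): P = 235.25. Producer surplus = ½ × (594 - 235.25) × 287 = 51480.625.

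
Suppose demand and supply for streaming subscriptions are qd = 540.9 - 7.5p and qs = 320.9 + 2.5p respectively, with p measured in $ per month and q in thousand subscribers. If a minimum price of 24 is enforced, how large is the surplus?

Evaluating both curves at the floor price 24 gives qd = 360.9, qs = 380.9.
Surplus = qs - qd = 380.9 - 360.9 = 20.

Surplus = 20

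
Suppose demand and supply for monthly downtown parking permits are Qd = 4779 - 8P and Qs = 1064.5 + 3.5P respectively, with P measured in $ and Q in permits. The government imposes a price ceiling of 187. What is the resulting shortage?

Shortage = 1564

With P fixed at 187, quantity demanded is 3283 and quantity supplied is 1719.
Shortage = Qd - Qs = 3283 - 1719 = 1564.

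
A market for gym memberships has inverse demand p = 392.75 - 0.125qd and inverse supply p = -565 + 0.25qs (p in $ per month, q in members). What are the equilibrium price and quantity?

In direct form, qd = 3142 - 8p and qs = 2260 + 4p.
Set qd = qs: 3142 - 8p = 2260 + 4p, so 882 = 12p and p* = 73.5.
Plugging p* into demand: q* = 3142 - 8(73.5) = 2554.

p* = 73.5, q* = 2554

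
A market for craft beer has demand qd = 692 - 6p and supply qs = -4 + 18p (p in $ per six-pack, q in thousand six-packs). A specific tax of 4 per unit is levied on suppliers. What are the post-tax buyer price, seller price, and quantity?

p_b = 32, p_s = 28, q = 500

Suppliers keep p_s = p_b - 4 per unit, so supply in terms of the buyer price is qs = -76 + 18p_b.
Set qd = qs: 692 - 6p_b = -76 + 18p_b, so 768 = 24p_b and p_b = 32.
Then p_s = 32 - 4 = 28 and q = 692 - 6(32) = 500.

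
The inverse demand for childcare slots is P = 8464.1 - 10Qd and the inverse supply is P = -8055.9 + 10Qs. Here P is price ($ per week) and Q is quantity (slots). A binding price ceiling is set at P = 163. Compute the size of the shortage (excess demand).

Shortage = 8.22

Rewriting in direct form: Qd = 846.41 - 0.1P and Qs = 805.59 + 0.1P.
Evaluating both curves at the ceiling price 163 gives Qd = 830.11, Qs = 821.89.
Shortage = Qd - Qs = 830.11 - 821.89 = 8.22.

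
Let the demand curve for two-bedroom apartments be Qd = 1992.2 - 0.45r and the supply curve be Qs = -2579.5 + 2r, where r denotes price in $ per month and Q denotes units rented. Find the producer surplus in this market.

Producer surplus = 332064.0625

Set Qd = Qs: 1992.2 - 0.45r = -2579.5 + 2r, so 4571.7 = 2.45r and r* = 1866.
From the demand curve, Q* = 1992.2 - 0.45(1866) = 1152.5.
Supply choke price (Qs = 0): r = 1289.75. Producer surplus = ½ × (1866 - 1289.75) × 1152.5 = 332064.0625.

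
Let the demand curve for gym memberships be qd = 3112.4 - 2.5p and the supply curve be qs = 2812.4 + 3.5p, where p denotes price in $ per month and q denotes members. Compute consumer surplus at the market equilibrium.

Consumer surplus = 1784911.752

At equilibrium qd = qs, so 3112.4 - 2.5p = 2812.4 + 3.5p; collecting terms, 300 = 6p and p* = 50.
Plugging p* into demand: q* = 3112.4 - 2.5(50) = 2987.4.
Demand choke price (qd = 0): p = 3112.4/2.5 = 1244.96. Consumer surplus = ½ × (1244.96 - 50) × 2987.4 = 1784911.752.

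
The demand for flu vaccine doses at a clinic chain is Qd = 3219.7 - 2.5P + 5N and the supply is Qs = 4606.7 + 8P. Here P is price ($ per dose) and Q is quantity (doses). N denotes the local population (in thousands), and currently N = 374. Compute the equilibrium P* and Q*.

P* = 46, Q* = 4974.7

With N = 374, demand is Qd = 5089.7 - 2.5P.
The market clears where 5089.7 - 2.5P = 4606.7 + 8P. Rearranging, 10.5P = 483, hence P* = 46.
Then Q* = 5089.7 - 2.5(46) = 4974.7.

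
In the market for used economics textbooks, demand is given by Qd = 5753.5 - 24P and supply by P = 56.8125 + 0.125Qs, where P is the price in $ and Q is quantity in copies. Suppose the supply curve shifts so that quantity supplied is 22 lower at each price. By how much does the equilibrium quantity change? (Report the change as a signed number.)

ΔQ = -16.5

Inverting to quantity form: Qs = -454.5 + 8P.
Set Qd = Qs: 5753.5 - 24P = -454.5 + 8P, so 6208 = 32P and P* = 194.
From the demand curve, Q* = 5753.5 - 24(194) = 1097.5.
After the shift, supply is Qs = -476.5 + 8P.
New equilibrium: 6230 = 32P, so P = 194.6875 and Q = 1081.
ΔQ = 1081 - 1097.5 = -16.5.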